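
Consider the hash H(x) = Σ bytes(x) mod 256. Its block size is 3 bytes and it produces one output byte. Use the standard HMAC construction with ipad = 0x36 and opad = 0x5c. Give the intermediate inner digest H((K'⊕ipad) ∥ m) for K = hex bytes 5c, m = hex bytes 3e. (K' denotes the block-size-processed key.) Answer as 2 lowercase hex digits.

14

Key hex bytes 5c is 1 byte ≤ B = 3; zero-pad to 3 bytes: K' = 5c 00 00.
K' ⊕ ipad = 6a 36 36.
Inner input = 6a 36 36 ∥ 3e.
Inner hash: sum = 106+54+54+62 = 276; mod 256 = 20 → 14.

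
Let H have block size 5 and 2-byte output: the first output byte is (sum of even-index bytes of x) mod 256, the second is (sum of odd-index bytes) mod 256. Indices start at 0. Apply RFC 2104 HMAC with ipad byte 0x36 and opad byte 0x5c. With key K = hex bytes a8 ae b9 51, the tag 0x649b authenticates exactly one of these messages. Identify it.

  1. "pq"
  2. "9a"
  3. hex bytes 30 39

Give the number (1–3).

3

Key hex bytes a8 ae b9 51 is 4 bytes ≤ B = 5; zero-pad to 5 bytes: K' = a8 ae b9 51 00.
K' ⊕ ipad = 9e 98 8f 67 36; K' ⊕ opad = f4 f2 e5 0d 5c.
m1: inner = H(9e 98 8f 67 36 70 71) = d4 6f; tag = H(f4 f2 e5 0d 5c d4 6f) = a4d3
m2: inner = H(9e 98 8f 67 36 39 61) = c4 38; tag = H(f4 f2 e5 0d 5c c4 38) = 6dc3
m3: inner = H(9e 98 8f 67 36 30 39) = 9c 2f; tag = H(f4 f2 e5 0d 5c 9c 2f) = 649b ← matches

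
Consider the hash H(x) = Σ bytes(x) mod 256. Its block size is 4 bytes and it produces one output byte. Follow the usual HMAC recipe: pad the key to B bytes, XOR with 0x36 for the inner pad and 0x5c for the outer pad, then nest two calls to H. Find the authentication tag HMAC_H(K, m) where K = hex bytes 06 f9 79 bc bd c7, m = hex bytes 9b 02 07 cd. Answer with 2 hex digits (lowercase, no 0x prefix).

99

Key hex bytes 06 f9 79 bc bd c7 is 6 bytes > B = 4, so hash it first: H(key) = b8, then zero-pad to 4 bytes: K' = b8 00 00 00.
K' ⊕ ipad = 8e 36 36 36.  K' ⊕ opad = e4 5c 5c 5c.
Inner input = (K'⊕ipad) ∥ m = 8e 36 36 36 ∥ 9b 02 07 cd.
Inner hash: sum = 142+54+54+54+155+2+7+205 = 673; mod 256 = 161 → a1.
Outer input = (K'⊕opad) ∥ inner = e4 5c 5c 5c ∥ a1.
Outer hash (tag): sum = 228+92+92+92+161 = 665; mod 256 = 153 → 99.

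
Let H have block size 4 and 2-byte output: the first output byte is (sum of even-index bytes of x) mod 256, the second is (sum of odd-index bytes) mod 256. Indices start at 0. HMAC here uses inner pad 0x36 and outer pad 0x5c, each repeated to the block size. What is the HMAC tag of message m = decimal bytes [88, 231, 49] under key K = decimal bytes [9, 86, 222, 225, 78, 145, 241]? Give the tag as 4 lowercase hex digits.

Key decimal bytes [9, 86, 222, 225, 78, 145, 241] = 09 56 de e1 4e 91 f1 is 7 bytes > B = 4, so hash it first: H(key) = 26 c8, then zero-pad to 4 bytes: K' = 26 c8 00 00.
K' ⊕ ipad = 10 fe 36 36.  K' ⊕ opad = 7a 94 5c 5c.
Inner input = (K'⊕ipad) ∥ m = 10 fe 36 36 ∥ 58 e7 31.
Inner hash: even-index sum = 207 mod 256 = 207; odd-index sum = 539 mod 256 = 27 → cf 1b.
Outer input = (K'⊕opad) ∥ inner = 7a 94 5c 5c ∥ cf 1b.
Outer hash (tag): even-index sum = 421 mod 256 = 165; odd-index sum = 267 mod 256 = 11 → a5 0b.

a50b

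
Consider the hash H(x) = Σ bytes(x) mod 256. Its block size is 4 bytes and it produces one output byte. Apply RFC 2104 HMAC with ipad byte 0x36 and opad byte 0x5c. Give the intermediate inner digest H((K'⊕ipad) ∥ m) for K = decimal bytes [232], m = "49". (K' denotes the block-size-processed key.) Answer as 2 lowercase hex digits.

Key decimal bytes [232] = e8 is 1 byte ≤ B = 4; zero-pad to 4 bytes: K' = e8 00 00 00.
K' ⊕ ipad = de 36 36 36.
Inner input = de 36 36 36 ∥ 34 39.
Inner hash: sum = 222+54+54+54+52+57 = 493; mod 256 = 237 → ed.

ed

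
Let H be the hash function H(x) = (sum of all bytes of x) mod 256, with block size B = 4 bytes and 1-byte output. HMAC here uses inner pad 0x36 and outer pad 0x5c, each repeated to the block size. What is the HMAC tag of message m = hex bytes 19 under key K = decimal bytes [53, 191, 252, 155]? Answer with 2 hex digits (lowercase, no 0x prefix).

cf

Key decimal bytes [53, 191, 252, 155] = 35 bf fc 9b is exactly B = 4 bytes: K' = 35 bf fc 9b.
K' ⊕ ipad = 03 89 ca ad.  K' ⊕ opad = 69 e3 a0 c7.
Inner input = (K'⊕ipad) ∥ m = 03 89 ca ad ∥ 19.
Inner hash: sum = 3+137+202+173+25 = 540; mod 256 = 28 → 1c.
Outer input = (K'⊕opad) ∥ inner = 69 e3 a0 c7 ∥ 1c.
Outer hash (tag): sum = 105+227+160+199+28 = 719; mod 256 = 207 → cf.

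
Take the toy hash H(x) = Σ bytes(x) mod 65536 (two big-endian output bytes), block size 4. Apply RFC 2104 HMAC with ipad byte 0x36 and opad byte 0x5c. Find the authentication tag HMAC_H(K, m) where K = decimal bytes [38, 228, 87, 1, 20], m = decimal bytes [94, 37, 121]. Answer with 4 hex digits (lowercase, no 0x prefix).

Key decimal bytes [38, 228, 87, 1, 20] = 26 e4 57 01 14 is 5 bytes > B = 4, so hash it first: H(key) = 01 76, then zero-pad to 4 bytes: K' = 01 76 00 00.
K' ⊕ ipad = 37 40 36 36.  K' ⊕ opad = 5d 2a 5c 5c.
Inner input = (K'⊕ipad) ∥ m = 37 40 36 36 ∥ 5e 25 79.
Inner hash: sum = 55+64+54+54+94+37+121 = 479 → 01 df.
Outer input = (K'⊕opad) ∥ inner = 5d 2a 5c 5c ∥ 01 df.
Outer hash (tag): sum = 93+42+92+92+1+223 = 543 → 02 1f.

021f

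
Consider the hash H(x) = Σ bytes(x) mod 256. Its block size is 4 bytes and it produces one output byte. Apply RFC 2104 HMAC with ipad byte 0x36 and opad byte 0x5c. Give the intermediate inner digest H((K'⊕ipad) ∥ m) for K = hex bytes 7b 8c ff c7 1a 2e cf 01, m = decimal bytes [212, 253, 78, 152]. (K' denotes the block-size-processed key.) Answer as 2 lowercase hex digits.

Key hex bytes 7b 8c ff c7 1a 2e cf 01 is 8 bytes > B = 4, so hash it first: H(key) = e5, then zero-pad to 4 bytes: K' = e5 00 00 00.
K' ⊕ ipad = d3 36 36 36.
Inner input = d3 36 36 36 ∥ d4 fd 4e 98.
Inner hash: sum = 211+54+54+54+212+253+78+152 = 1068; mod 256 = 44 → 2c.

2c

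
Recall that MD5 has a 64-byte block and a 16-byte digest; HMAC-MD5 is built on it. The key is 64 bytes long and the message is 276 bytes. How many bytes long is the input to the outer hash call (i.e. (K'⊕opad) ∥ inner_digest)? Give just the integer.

80

Key is 64 ≤ 64 bytes, zero-padded: |K'| = 64.
Outer input = (K'⊕opad) ∥ H(inner) → 64 + 16 = 80 bytes.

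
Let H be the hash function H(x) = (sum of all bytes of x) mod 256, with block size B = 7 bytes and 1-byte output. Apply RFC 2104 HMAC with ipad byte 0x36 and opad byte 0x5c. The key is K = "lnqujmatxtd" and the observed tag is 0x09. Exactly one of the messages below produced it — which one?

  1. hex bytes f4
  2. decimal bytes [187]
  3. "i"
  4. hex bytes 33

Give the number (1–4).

4

Key "lnqujmatxtd" = 6c 6e 71 75 6a 6d 61 74 78 74 64 is 11 bytes > B = 7, so hash it first: H(key) = bc, then zero-pad to 7 bytes: K' = bc 00 00 00 00 00 00.
K' ⊕ ipad = 8a 36 36 36 36 36 36; K' ⊕ opad = e0 5c 5c 5c 5c 5c 5c.
m1: inner = H(8a 36 36 36 36 36 36 f4) = c2; tag = H(e0 5c 5c 5c 5c 5c 5c c2) = ca
m2: inner = H(8a 36 36 36 36 36 36 bb) = 89; tag = H(e0 5c 5c 5c 5c 5c 5c 89) = 91
m3: inner = H(8a 36 36 36 36 36 36 69) = 37; tag = H(e0 5c 5c 5c 5c 5c 5c 37) = 3f
m4: inner = H(8a 36 36 36 36 36 36 33) = 01; tag = H(e0 5c 5c 5c 5c 5c 5c 01) = 09 ← matches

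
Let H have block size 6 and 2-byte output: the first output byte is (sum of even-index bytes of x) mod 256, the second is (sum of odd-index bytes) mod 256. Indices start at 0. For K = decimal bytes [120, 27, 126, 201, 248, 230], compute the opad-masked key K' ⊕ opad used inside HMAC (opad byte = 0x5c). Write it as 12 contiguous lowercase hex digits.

Key decimal bytes [120, 27, 126, 201, 248, 230] = 78 1b 7e c9 f8 e6 is exactly B = 6 bytes: K' = 78 1b 7e c9 f8 e6.
XOR each byte with 0x5c: 78⊕5c=24, 1b⊕5c=47, 7e⊕5c=22, c9⊕5c=95, f8⊕5c=a4, e6⊕5c=ba.

24472295a4ba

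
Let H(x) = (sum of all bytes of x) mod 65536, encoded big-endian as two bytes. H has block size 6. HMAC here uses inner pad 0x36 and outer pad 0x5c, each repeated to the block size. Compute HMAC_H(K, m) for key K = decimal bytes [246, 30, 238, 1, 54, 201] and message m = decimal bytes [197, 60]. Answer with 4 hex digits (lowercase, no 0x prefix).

03f4

Key decimal bytes [246, 30, 238, 1, 54, 201] = f6 1e ee 01 36 c9 is exactly B = 6 bytes: K' = f6 1e ee 01 36 c9.
K' ⊕ ipad = c0 28 d8 37 00 ff.  K' ⊕ opad = aa 42 b2 5d 6a 95.
Inner input = (K'⊕ipad) ∥ m = c0 28 d8 37 00 ff ∥ c5 3c.
Inner hash: sum = 192+40+216+55+0+255+197+60 = 1015 → 03 f7.
Outer input = (K'⊕opad) ∥ inner = aa 42 b2 5d 6a 95 ∥ 03 f7.
Outer hash (tag): sum = 170+66+178+93+106+149+3+247 = 1012 → 03 f4.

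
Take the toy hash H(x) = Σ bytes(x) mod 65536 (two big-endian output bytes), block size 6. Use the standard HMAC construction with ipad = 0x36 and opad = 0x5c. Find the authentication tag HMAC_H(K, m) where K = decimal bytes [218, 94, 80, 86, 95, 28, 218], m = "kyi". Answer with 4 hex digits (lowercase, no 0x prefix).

029f

Key decimal bytes [218, 94, 80, 86, 95, 28, 218] = da 5e 50 56 5f 1c da is 7 bytes > B = 6, so hash it first: H(key) = 03 33, then zero-pad to 6 bytes: K' = 03 33 00 00 00 00.
K' ⊕ ipad = 35 05 36 36 36 36.  K' ⊕ opad = 5f 6f 5c 5c 5c 5c.
Inner input = (K'⊕ipad) ∥ m = 35 05 36 36 36 36 ∥ 6b 79 69.
Inner hash: sum = 53+5+54+54+54+54+107+121+105 = 607 → 02 5f.
Outer input = (K'⊕opad) ∥ inner = 5f 6f 5c 5c 5c 5c ∥ 02 5f.
Outer hash (tag): sum = 95+111+92+92+92+92+2+95 = 671 → 02 9f.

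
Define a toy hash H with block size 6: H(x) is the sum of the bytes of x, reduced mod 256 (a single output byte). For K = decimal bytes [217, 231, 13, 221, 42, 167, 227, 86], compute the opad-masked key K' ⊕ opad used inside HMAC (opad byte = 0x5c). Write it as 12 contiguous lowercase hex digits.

e85c5c5c5c5c

Key decimal bytes [217, 231, 13, 221, 42, 167, 227, 86] = d9 e7 0d dd 2a a7 e3 56 is 8 bytes > B = 6, so hash it first: H(key) = b4, then zero-pad to 6 bytes: K' = b4 00 00 00 00 00.
XOR each byte with 0x5c: b4⊕5c=e8, 00⊕5c=5c, 00⊕5c=5c, 00⊕5c=5c, 00⊕5c=5c, 00⊕5c=5c.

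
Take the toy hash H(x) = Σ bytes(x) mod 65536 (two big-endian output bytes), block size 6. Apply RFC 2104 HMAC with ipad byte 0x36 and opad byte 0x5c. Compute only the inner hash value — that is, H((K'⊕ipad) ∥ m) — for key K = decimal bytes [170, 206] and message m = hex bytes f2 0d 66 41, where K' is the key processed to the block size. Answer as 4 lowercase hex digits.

0412

Key decimal bytes [170, 206] = aa ce is 2 bytes ≤ B = 6; zero-pad to 6 bytes: K' = aa ce 00 00 00 00.
K' ⊕ ipad = 9c f8 36 36 36 36.
Inner input = 9c f8 36 36 36 36 ∥ f2 0d 66 41.
Inner hash: sum = 156+248+54+54+54+54+242+13+102+65 = 1042 → 04 12.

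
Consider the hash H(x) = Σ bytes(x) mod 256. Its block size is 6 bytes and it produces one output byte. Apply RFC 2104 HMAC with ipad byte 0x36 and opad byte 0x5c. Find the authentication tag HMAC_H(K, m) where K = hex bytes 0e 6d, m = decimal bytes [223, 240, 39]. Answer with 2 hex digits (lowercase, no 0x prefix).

Key hex bytes 0e 6d is 2 bytes ≤ B = 6; zero-pad to 6 bytes: K' = 0e 6d 00 00 00 00.
K' ⊕ ipad = 38 5b 36 36 36 36.  K' ⊕ opad = 52 31 5c 5c 5c 5c.
Inner input = (K'⊕ipad) ∥ m = 38 5b 36 36 36 36 ∥ df f0 27.
Inner hash: sum = 56+91+54+54+54+54+223+240+39 = 865; mod 256 = 97 → 61.
Outer input = (K'⊕opad) ∥ inner = 52 31 5c 5c 5c 5c ∥ 61.
Outer hash (tag): sum = 82+49+92+92+92+92+97 = 596; mod 256 = 84 → 54.

54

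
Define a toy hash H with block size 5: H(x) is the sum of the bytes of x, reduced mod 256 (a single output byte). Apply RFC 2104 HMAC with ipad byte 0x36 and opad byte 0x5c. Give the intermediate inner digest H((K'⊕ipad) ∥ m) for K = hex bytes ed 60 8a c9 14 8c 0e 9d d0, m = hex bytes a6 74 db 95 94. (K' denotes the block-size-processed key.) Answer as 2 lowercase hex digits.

83

Key hex bytes ed 60 8a c9 14 8c 0e 9d d0 is 9 bytes > B = 5, so hash it first: H(key) = bb, then zero-pad to 5 bytes: K' = bb 00 00 00 00.
K' ⊕ ipad = 8d 36 36 36 36.
Inner input = 8d 36 36 36 36 ∥ a6 74 db 95 94.
Inner hash: sum = 141+54+54+54+54+166+116+219+149+148 = 1155; mod 256 = 131 → 83.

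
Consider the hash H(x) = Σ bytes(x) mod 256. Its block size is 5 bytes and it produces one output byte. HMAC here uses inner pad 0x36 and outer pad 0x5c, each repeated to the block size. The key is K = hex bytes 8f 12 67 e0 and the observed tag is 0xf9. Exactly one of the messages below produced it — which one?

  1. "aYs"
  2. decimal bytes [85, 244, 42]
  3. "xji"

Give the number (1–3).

Key hex bytes 8f 12 67 e0 is 4 bytes ≤ B = 5; zero-pad to 5 bytes: K' = 8f 12 67 e0 00.
K' ⊕ ipad = b9 24 51 d6 36; K' ⊕ opad = d3 4e 3b bc 5c.
m1: inner = H(b9 24 51 d6 36 61 59 73) = 67; tag = H(d3 4e 3b bc 5c 67) = db
m2: inner = H(b9 24 51 d6 36 55 f4 2a) = ad; tag = H(d3 4e 3b bc 5c ad) = 21
m3: inner = H(b9 24 51 d6 36 78 6a 69) = 85; tag = H(d3 4e 3b bc 5c 85) = f9 ← matches

3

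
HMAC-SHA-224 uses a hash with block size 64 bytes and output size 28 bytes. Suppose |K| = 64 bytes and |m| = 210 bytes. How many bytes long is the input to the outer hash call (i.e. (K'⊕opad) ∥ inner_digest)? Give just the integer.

Key is 64 ≤ 64 bytes, zero-padded: |K'| = 64.
Outer input = (K'⊕opad) ∥ H(inner) → 64 + 28 = 92 bytes.

92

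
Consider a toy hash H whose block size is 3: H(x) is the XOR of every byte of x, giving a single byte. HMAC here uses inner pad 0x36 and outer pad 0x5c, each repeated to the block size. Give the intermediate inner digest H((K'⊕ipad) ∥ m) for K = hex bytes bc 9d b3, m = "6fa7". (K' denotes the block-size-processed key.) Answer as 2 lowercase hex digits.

Key hex bytes bc 9d b3 is exactly B = 3 bytes: K' = bc 9d b3.
K' ⊕ ipad = 8a ab 85.
Inner input = 8a ab 85 ∥ 36 66 61 37.
Inner hash: XOR 8a⊕ab⊕85⊕36⊕66⊕61⊕37 = a2.

a2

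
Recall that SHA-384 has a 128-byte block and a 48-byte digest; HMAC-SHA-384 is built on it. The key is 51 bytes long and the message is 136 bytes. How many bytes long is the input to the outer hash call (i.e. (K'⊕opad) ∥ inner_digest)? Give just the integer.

Key is 51 ≤ 128 bytes, zero-padded: |K'| = 128.
Outer input = (K'⊕opad) ∥ H(inner) → 128 + 48 = 176 bytes.

176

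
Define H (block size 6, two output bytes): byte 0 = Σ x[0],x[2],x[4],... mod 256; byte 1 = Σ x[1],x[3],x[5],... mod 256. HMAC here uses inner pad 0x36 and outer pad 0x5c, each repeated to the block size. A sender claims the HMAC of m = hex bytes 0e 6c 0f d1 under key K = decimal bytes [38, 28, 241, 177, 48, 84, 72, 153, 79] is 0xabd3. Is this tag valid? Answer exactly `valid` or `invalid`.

Key decimal bytes [38, 28, 241, 177, 48, 84, 72, 153, 79] = 26 1c f1 b1 30 54 48 99 4f is 9 bytes > B = 6, so hash it first: H(key) = de ba, then zero-pad to 6 bytes: K' = de ba 00 00 00 00.
K' ⊕ ipad = e8 8c 36 36 36 36; K' ⊕ opad = 82 e6 5c 5c 5c 5c.
Inner hash: even-index sum = 369 mod 256 = 113; odd-index sum = 565 mod 256 = 53 → 71 35.
Outer hash (recomputed tag): even-index sum = 427 mod 256 = 171; odd-index sum = 467 mod 256 = 211 → ab d3.
Recomputed tag = abd3; claimed = abd3 → match.

valid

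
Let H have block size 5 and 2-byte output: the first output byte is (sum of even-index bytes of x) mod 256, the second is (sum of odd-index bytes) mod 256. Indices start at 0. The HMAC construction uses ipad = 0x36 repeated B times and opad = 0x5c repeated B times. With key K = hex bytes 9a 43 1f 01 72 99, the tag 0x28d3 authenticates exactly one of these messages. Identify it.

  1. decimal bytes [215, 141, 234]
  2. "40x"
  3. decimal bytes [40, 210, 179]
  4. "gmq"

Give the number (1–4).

Key hex bytes 9a 43 1f 01 72 99 is 6 bytes > B = 5, so hash it first: H(key) = 2b dd, then zero-pad to 5 bytes: K' = 2b dd 00 00 00.
K' ⊕ ipad = 1d eb 36 36 36; K' ⊕ opad = 77 81 5c 5c 5c.
m1: inner = H(1d eb 36 36 36 d7 8d ea) = 16 e2; tag = H(77 81 5c 5c 5c 16 e2) = 11f3
m2: inner = H(1d eb 36 36 36 34 30 78) = b9 cd; tag = H(77 81 5c 5c 5c b9 cd) = fc96
m3: inner = H(1d eb 36 36 36 28 d2 b3) = 5b fc; tag = H(77 81 5c 5c 5c 5b fc) = 2b38
m4: inner = H(1d eb 36 36 36 67 6d 71) = f6 f9; tag = H(77 81 5c 5c 5c f6 f9) = 28d3 ← matches

4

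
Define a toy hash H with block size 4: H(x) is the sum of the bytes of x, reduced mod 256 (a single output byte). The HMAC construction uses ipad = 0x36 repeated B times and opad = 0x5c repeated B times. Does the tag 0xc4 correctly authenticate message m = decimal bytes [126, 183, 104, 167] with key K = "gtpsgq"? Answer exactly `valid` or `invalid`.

Key "gtpsgq" = 67 74 70 73 67 71 is 6 bytes > B = 4, so hash it first: H(key) = 96, then zero-pad to 4 bytes: K' = 96 00 00 00.
K' ⊕ ipad = a0 36 36 36; K' ⊕ opad = ca 5c 5c 5c.
Inner hash: sum = 160+54+54+54+126+183+104+167 = 902; mod 256 = 134 → 86.
Outer hash (recomputed tag): sum = 202+92+92+92+134 = 612; mod 256 = 100 → 64.
Recomputed tag = 64; claimed = c4 → mismatch.

invalid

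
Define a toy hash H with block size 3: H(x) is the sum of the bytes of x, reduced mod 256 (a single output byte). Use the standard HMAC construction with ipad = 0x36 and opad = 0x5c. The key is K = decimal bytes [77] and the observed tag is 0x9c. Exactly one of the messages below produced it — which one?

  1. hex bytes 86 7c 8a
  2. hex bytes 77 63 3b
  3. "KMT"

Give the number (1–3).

Key decimal bytes [77] = 4d is 1 byte ≤ B = 3; zero-pad to 3 bytes: K' = 4d 00 00.
K' ⊕ ipad = 7b 36 36; K' ⊕ opad = 11 5c 5c.
m1: inner = H(7b 36 36 86 7c 8a) = 73; tag = H(11 5c 5c 73) = 3c
m2: inner = H(7b 36 36 77 63 3b) = fc; tag = H(11 5c 5c fc) = c5
m3: inner = H(7b 36 36 4b 4d 54) = d3; tag = H(11 5c 5c d3) = 9c ← matches

3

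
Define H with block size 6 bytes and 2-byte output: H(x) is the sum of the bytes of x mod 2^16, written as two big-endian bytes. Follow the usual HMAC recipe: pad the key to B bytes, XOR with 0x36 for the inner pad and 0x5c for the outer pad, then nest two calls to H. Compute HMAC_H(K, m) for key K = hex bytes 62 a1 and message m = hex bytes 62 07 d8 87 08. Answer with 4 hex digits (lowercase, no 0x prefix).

Key hex bytes 62 a1 is 2 bytes ≤ B = 6; zero-pad to 6 bytes: K' = 62 a1 00 00 00 00.
K' ⊕ ipad = 54 97 36 36 36 36.  K' ⊕ opad = 3e fd 5c 5c 5c 5c.
Inner input = (K'⊕ipad) ∥ m = 54 97 36 36 36 36 ∥ 62 07 d8 87 08.
Inner hash: sum = 84+151+54+54+54+54+98+7+216+135+8 = 915 → 03 93.
Outer input = (K'⊕opad) ∥ inner = 3e fd 5c 5c 5c 5c ∥ 03 93.
Outer hash (tag): sum = 62+253+92+92+92+92+3+147 = 833 → 03 41.

0341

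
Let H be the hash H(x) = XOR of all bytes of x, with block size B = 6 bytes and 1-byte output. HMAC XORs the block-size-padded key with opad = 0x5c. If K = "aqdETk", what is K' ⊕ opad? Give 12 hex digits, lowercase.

3d2d38190837

Key "aqdETk" = 61 71 64 45 54 6b is exactly B = 6 bytes: K' = 61 71 64 45 54 6b.
XOR each byte with 0x5c: 61⊕5c=3d, 71⊕5c=2d, 64⊕5c=38, 45⊕5c=19, 54⊕5c=08, 6b⊕5c=37.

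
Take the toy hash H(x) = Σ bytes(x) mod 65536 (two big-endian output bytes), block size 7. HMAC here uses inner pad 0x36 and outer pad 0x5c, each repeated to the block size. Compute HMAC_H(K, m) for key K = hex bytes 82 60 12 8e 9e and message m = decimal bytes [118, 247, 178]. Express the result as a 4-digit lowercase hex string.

03d2

Key hex bytes 82 60 12 8e 9e is 5 bytes ≤ B = 7; zero-pad to 7 bytes: K' = 82 60 12 8e 9e 00 00.
K' ⊕ ipad = b4 56 24 b8 a8 36 36.  K' ⊕ opad = de 3c 4e d2 c2 5c 5c.
Inner input = (K'⊕ipad) ∥ m = b4 56 24 b8 a8 36 36 ∥ 76 f7 b2.
Inner hash: sum = 180+86+36+184+168+54+54+118+247+178 = 1305 → 05 19.
Outer input = (K'⊕opad) ∥ inner = de 3c 4e d2 c2 5c 5c ∥ 05 19.
Outer hash (tag): sum = 222+60+78+210+194+92+92+5+25 = 978 → 03 d2.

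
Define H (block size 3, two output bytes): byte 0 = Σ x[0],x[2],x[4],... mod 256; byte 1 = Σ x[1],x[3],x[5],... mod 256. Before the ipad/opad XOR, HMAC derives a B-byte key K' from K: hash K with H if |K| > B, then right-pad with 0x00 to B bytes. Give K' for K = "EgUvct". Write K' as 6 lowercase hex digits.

|K| = 6 > B = 3, so first hash the key.
H(K): even-index sum = 253 mod 256 = 253; odd-index sum = 337 mod 256 = 81 → fd 51.
Zero-pad H(K) = fd 51 to 3 bytes: K' = fd 51 00.

fd5100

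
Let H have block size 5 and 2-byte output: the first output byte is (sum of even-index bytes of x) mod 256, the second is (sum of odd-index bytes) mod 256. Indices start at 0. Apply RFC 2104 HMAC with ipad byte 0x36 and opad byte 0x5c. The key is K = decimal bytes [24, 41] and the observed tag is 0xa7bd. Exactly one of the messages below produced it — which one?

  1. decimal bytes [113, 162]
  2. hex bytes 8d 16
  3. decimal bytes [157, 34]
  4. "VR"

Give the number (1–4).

4

Key decimal bytes [24, 41] = 18 29 is 2 bytes ≤ B = 5; zero-pad to 5 bytes: K' = 18 29 00 00 00.
K' ⊕ ipad = 2e 1f 36 36 36; K' ⊕ opad = 44 75 5c 5c 5c.
m1: inner = H(2e 1f 36 36 36 71 a2) = 3c c6; tag = H(44 75 5c 5c 5c 3c c6) = c20d
m2: inner = H(2e 1f 36 36 36 8d 16) = b0 e2; tag = H(44 75 5c 5c 5c b0 e2) = de81
m3: inner = H(2e 1f 36 36 36 9d 22) = bc f2; tag = H(44 75 5c 5c 5c bc f2) = ee8d
m4: inner = H(2e 1f 36 36 36 56 52) = ec ab; tag = H(44 75 5c 5c 5c ec ab) = a7bd ← matches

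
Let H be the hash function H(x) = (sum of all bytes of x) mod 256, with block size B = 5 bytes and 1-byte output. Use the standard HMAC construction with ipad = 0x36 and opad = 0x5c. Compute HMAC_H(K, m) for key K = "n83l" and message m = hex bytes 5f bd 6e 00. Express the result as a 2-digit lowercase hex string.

16

Key "n83l" = 6e 38 33 6c is 4 bytes ≤ B = 5; zero-pad to 5 bytes: K' = 6e 38 33 6c 00.
K' ⊕ ipad = 58 0e 05 5a 36.  K' ⊕ opad = 32 64 6f 30 5c.
Inner input = (K'⊕ipad) ∥ m = 58 0e 05 5a 36 ∥ 5f bd 6e 00.
Inner hash: sum = 88+14+5+90+54+95+189+110+0 = 645; mod 256 = 133 → 85.
Outer input = (K'⊕opad) ∥ inner = 32 64 6f 30 5c ∥ 85.
Outer hash (tag): sum = 50+100+111+48+92+133 = 534; mod 256 = 22 → 16.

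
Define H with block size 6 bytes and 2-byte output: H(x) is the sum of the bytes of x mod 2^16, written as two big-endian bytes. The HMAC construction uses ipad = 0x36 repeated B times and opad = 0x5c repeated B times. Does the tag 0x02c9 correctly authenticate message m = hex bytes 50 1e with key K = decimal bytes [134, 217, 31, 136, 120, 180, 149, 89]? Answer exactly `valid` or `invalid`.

Key decimal bytes [134, 217, 31, 136, 120, 180, 149, 89] = 86 d9 1f 88 78 b4 95 59 is 8 bytes > B = 6, so hash it first: H(key) = 04 20, then zero-pad to 6 bytes: K' = 04 20 00 00 00 00.
K' ⊕ ipad = 32 16 36 36 36 36; K' ⊕ opad = 58 7c 5c 5c 5c 5c.
Inner hash: sum = 50+22+54+54+54+54+80+30 = 398 → 01 8e.
Outer hash (recomputed tag): sum = 88+124+92+92+92+92+1+142 = 723 → 02 d3.
Recomputed tag = 02d3; claimed = 02c9 → mismatch.

invalid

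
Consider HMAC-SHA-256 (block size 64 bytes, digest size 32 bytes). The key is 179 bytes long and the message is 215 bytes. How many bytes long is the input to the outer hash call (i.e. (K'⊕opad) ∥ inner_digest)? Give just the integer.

96

Key is 179 > 64 bytes, so it is hashed to 32 bytes then zero-padded to 64: |K'| = 64.
Outer input = (K'⊕opad) ∥ H(inner) → 64 + 32 = 96 bytes.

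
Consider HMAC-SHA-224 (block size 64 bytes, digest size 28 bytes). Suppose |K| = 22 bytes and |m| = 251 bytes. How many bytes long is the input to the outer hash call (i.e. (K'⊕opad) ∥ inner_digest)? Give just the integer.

Key is 22 ≤ 64 bytes, zero-padded: |K'| = 64.
Outer input = (K'⊕opad) ∥ H(inner) → 64 + 28 = 92 bytes.

92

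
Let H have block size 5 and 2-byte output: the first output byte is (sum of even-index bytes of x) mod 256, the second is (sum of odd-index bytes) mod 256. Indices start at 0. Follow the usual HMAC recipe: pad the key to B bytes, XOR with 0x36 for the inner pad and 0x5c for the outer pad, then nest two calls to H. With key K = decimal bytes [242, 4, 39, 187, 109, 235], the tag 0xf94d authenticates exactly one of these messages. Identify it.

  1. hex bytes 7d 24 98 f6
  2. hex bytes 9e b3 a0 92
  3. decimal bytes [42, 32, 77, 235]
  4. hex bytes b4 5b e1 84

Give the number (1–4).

4

Key decimal bytes [242, 4, 39, 187, 109, 235] = f2 04 27 bb 6d eb is 6 bytes > B = 5, so hash it first: H(key) = 86 aa, then zero-pad to 5 bytes: K' = 86 aa 00 00 00.
K' ⊕ ipad = b0 9c 36 36 36; K' ⊕ opad = da f6 5c 5c 5c.
m1: inner = H(b0 9c 36 36 36 7d 24 98 f6) = 36 e7; tag = H(da f6 5c 5c 5c 36 e7) = 7988
m2: inner = H(b0 9c 36 36 36 9e b3 a0 92) = 61 10; tag = H(da f6 5c 5c 5c 61 10) = a2b3
m3: inner = H(b0 9c 36 36 36 2a 20 4d eb) = 27 49; tag = H(da f6 5c 5c 5c 27 49) = db79
m4: inner = H(b0 9c 36 36 36 b4 5b e1 84) = fb 67; tag = H(da f6 5c 5c 5c fb 67) = f94d ← matches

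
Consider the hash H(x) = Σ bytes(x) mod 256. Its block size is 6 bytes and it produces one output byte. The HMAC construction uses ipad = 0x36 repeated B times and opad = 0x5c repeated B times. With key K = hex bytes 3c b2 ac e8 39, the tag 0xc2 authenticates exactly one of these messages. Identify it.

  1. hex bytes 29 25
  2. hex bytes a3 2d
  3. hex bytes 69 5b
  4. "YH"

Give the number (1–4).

3

Key hex bytes 3c b2 ac e8 39 is 5 bytes ≤ B = 6; zero-pad to 6 bytes: K' = 3c b2 ac e8 39 00.
K' ⊕ ipad = 0a 84 9a de 0f 36; K' ⊕ opad = 60 ee f0 b4 65 5c.
m1: inner = H(0a 84 9a de 0f 36 29 25) = 99; tag = H(60 ee f0 b4 65 5c 99) = 4c
m2: inner = H(0a 84 9a de 0f 36 a3 2d) = 1b; tag = H(60 ee f0 b4 65 5c 1b) = ce
m3: inner = H(0a 84 9a de 0f 36 69 5b) = 0f; tag = H(60 ee f0 b4 65 5c 0f) = c2 ← matches
m4: inner = H(0a 84 9a de 0f 36 59 48) = ec; tag = H(60 ee f0 b4 65 5c ec) = 9f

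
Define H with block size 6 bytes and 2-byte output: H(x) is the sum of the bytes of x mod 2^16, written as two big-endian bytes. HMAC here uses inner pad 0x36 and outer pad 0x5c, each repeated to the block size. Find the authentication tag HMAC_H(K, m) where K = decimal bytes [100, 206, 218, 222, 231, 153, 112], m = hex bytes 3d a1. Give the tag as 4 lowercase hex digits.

0324

Key decimal bytes [100, 206, 218, 222, 231, 153, 112] = 64 ce da de e7 99 70 is 7 bytes > B = 6, so hash it first: H(key) = 04 da, then zero-pad to 6 bytes: K' = 04 da 00 00 00 00.
K' ⊕ ipad = 32 ec 36 36 36 36.  K' ⊕ opad = 58 86 5c 5c 5c 5c.
Inner input = (K'⊕ipad) ∥ m = 32 ec 36 36 36 36 ∥ 3d a1.
Inner hash: sum = 50+236+54+54+54+54+61+161 = 724 → 02 d4.
Outer input = (K'⊕opad) ∥ inner = 58 86 5c 5c 5c 5c ∥ 02 d4.
Outer hash (tag): sum = 88+134+92+92+92+92+2+212 = 804 → 03 24.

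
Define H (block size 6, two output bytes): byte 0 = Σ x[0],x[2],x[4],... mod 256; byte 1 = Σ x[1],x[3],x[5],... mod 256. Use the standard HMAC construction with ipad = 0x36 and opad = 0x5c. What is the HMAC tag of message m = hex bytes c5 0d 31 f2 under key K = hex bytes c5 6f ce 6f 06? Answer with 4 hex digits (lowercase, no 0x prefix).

Key hex bytes c5 6f ce 6f 06 is 5 bytes ≤ B = 6; zero-pad to 6 bytes: K' = c5 6f ce 6f 06 00.
K' ⊕ ipad = f3 59 f8 59 30 36.  K' ⊕ opad = 99 33 92 33 5a 5c.
Inner input = (K'⊕ipad) ∥ m = f3 59 f8 59 30 36 ∥ c5 0d 31 f2.
Inner hash: even-index sum = 785 mod 256 = 17; odd-index sum = 487 mod 256 = 231 → 11 e7.
Outer input = (K'⊕opad) ∥ inner = 99 33 92 33 5a 5c ∥ 11 e7.
Outer hash (tag): even-index sum = 406 mod 256 = 150; odd-index sum = 425 mod 256 = 169 → 96 a9.

96a9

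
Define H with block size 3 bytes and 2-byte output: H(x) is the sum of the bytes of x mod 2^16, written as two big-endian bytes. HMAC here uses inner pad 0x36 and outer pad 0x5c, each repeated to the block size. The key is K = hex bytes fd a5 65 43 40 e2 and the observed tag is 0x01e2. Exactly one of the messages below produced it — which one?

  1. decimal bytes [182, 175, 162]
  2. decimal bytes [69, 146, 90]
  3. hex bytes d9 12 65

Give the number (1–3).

2

Key hex bytes fd a5 65 43 40 e2 is 6 bytes > B = 3, so hash it first: H(key) = 03 6c, then zero-pad to 3 bytes: K' = 03 6c 00.
K' ⊕ ipad = 35 5a 36; K' ⊕ opad = 5f 30 5c.
m1: inner = H(35 5a 36 b6 af a2) = 02 cc; tag = H(5f 30 5c 02 cc) = 01b9
m2: inner = H(35 5a 36 45 92 5a) = 01 f6; tag = H(5f 30 5c 01 f6) = 01e2 ← matches
m3: inner = H(35 5a 36 d9 12 65) = 02 15; tag = H(5f 30 5c 02 15) = 0102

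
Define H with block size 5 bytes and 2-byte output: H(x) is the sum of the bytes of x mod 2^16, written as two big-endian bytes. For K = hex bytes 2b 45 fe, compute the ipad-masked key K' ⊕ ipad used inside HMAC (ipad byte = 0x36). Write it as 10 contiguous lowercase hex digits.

1d73c83636

Key hex bytes 2b 45 fe is 3 bytes ≤ B = 5; zero-pad to 5 bytes: K' = 2b 45 fe 00 00.
XOR each byte with 0x36: 2b⊕36=1d, 45⊕36=73, fe⊕36=c8, 00⊕36=36, 00⊕36=36.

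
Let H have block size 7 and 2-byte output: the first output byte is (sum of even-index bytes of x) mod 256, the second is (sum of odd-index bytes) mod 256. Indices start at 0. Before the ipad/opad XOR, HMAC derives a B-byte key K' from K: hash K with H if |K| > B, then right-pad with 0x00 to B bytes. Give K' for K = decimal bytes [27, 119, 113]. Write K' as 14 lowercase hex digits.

1b777100000000

Key decimal bytes [27, 119, 113] = 1b 77 71 is 3 bytes ≤ B = 7; zero-pad to 7 bytes: K' = 1b 77 71 00 00 00 00.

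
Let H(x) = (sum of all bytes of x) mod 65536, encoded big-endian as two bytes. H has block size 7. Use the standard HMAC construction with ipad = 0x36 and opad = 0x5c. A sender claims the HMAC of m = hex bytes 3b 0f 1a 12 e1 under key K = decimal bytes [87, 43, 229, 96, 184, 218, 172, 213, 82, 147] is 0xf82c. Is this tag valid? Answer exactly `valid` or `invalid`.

invalid

Key decimal bytes [87, 43, 229, 96, 184, 218, 172, 213, 82, 147] = 57 2b e5 60 b8 da ac d5 52 93 is 10 bytes > B = 7, so hash it first: H(key) = 05 bf, then zero-pad to 7 bytes: K' = 05 bf 00 00 00 00 00.
K' ⊕ ipad = 33 89 36 36 36 36 36; K' ⊕ opad = 59 e3 5c 5c 5c 5c 5c.
Inner hash: sum = 51+137+54+54+54+54+54+59+15+26+18+225 = 801 → 03 21.
Outer hash (recomputed tag): sum = 89+227+92+92+92+92+92+3+33 = 812 → 03 2c.
Recomputed tag = 032c; claimed = f82c → mismatch.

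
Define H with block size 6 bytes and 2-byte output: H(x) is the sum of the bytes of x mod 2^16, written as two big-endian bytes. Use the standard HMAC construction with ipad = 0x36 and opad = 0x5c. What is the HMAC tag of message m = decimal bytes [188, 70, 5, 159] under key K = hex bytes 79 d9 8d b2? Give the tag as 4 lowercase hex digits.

Key hex bytes 79 d9 8d b2 is 4 bytes ≤ B = 6; zero-pad to 6 bytes: K' = 79 d9 8d b2 00 00.
K' ⊕ ipad = 4f ef bb 84 36 36.  K' ⊕ opad = 25 85 d1 ee 5c 5c.
Inner input = (K'⊕ipad) ∥ m = 4f ef bb 84 36 36 ∥ bc 46 05 9f.
Inner hash: sum = 79+239+187+132+54+54+188+70+5+159 = 1167 → 04 8f.
Outer input = (K'⊕opad) ∥ inner = 25 85 d1 ee 5c 5c ∥ 04 8f.
Outer hash (tag): sum = 37+133+209+238+92+92+4+143 = 948 → 03 b4.

03b4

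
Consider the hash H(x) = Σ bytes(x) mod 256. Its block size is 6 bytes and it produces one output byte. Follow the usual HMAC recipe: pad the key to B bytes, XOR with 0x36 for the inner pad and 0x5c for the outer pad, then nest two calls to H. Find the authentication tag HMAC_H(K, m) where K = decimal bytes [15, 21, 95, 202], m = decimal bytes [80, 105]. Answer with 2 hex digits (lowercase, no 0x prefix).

Key decimal bytes [15, 21, 95, 202] = 0f 15 5f ca is 4 bytes ≤ B = 6; zero-pad to 6 bytes: K' = 0f 15 5f ca 00 00.
K' ⊕ ipad = 39 23 69 fc 36 36.  K' ⊕ opad = 53 49 03 96 5c 5c.
Inner input = (K'⊕ipad) ∥ m = 39 23 69 fc 36 36 ∥ 50 69.
Inner hash: sum = 57+35+105+252+54+54+80+105 = 742; mod 256 = 230 → e6.
Outer input = (K'⊕opad) ∥ inner = 53 49 03 96 5c 5c ∥ e6.
Outer hash (tag): sum = 83+73+3+150+92+92+230 = 723; mod 256 = 211 → d3.

d3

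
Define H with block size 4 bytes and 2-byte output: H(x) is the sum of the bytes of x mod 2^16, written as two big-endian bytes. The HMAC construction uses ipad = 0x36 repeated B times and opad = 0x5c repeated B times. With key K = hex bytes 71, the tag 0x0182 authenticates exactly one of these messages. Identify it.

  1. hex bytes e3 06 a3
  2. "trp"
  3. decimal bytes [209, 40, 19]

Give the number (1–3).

2

Key hex bytes 71 is 1 byte ≤ B = 4; zero-pad to 4 bytes: K' = 71 00 00 00.
K' ⊕ ipad = 47 36 36 36; K' ⊕ opad = 2d 5c 5c 5c.
m1: inner = H(47 36 36 36 e3 06 a3) = 02 75; tag = H(2d 5c 5c 5c 02 75) = 01b8
m2: inner = H(47 36 36 36 74 72 70) = 02 3f; tag = H(2d 5c 5c 5c 02 3f) = 0182 ← matches
m3: inner = H(47 36 36 36 d1 28 13) = 01 f5; tag = H(2d 5c 5c 5c 01 f5) = 0237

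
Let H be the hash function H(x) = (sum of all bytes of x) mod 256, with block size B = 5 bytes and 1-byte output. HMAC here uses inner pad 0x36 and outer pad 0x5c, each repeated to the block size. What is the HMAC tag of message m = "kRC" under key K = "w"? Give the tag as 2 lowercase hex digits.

b4

Key "w" = 77 is 1 byte ≤ B = 5; zero-pad to 5 bytes: K' = 77 00 00 00 00.
K' ⊕ ipad = 41 36 36 36 36.  K' ⊕ opad = 2b 5c 5c 5c 5c.
Inner input = (K'⊕ipad) ∥ m = 41 36 36 36 36 ∥ 6b 52 43.
Inner hash: sum = 65+54+54+54+54+107+82+67 = 537; mod 256 = 25 → 19.
Outer input = (K'⊕opad) ∥ inner = 2b 5c 5c 5c 5c ∥ 19.
Outer hash (tag): sum = 43+92+92+92+92+25 = 436; mod 256 = 180 → b4.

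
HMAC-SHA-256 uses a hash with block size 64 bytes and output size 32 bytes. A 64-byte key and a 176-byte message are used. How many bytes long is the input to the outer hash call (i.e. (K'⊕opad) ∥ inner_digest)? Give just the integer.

96

Key is 64 ≤ 64 bytes, zero-padded: |K'| = 64.
Outer input = (K'⊕opad) ∥ H(inner) → 64 + 32 = 96 bytes.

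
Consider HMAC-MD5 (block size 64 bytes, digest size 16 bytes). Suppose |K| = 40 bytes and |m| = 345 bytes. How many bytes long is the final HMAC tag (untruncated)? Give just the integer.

The tag is one MD5 digest: 16 bytes.

16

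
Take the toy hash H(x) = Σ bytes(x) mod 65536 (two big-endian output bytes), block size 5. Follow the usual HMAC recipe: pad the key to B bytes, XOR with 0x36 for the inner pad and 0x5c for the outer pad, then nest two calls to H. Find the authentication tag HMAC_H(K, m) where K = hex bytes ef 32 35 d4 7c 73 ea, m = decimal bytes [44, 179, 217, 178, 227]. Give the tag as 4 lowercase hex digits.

Key hex bytes ef 32 35 d4 7c 73 ea is 7 bytes > B = 5, so hash it first: H(key) = 04 03, then zero-pad to 5 bytes: K' = 04 03 00 00 00.
K' ⊕ ipad = 32 35 36 36 36.  K' ⊕ opad = 58 5f 5c 5c 5c.
Inner input = (K'⊕ipad) ∥ m = 32 35 36 36 36 ∥ 2c b3 d9 b2 e3.
Inner hash: sum = 50+53+54+54+54+44+179+217+178+227 = 1110 → 04 56.
Outer input = (K'⊕opad) ∥ inner = 58 5f 5c 5c 5c ∥ 04 56.
Outer hash (tag): sum = 88+95+92+92+92+4+86 = 549 → 02 25.

0225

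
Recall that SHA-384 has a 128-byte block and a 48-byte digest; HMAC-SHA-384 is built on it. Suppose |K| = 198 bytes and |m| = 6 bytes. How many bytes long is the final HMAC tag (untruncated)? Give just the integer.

48

The tag is one SHA-384 digest: 48 bytes.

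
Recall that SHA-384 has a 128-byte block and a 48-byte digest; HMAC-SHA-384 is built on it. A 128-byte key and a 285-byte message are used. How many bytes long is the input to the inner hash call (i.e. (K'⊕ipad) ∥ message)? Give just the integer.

Key is 128 ≤ 128 bytes, zero-padded: |K'| = 128.
Inner input = (K'⊕ipad) ∥ m → 128 + 285 = 413 bytes.

413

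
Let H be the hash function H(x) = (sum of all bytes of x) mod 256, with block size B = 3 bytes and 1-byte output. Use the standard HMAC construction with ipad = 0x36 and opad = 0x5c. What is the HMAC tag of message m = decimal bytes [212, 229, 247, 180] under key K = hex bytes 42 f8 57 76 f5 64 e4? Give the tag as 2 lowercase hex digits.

12

Key hex bytes 42 f8 57 76 f5 64 e4 is 7 bytes > B = 3, so hash it first: H(key) = 44, then zero-pad to 3 bytes: K' = 44 00 00.
K' ⊕ ipad = 72 36 36.  K' ⊕ opad = 18 5c 5c.
Inner input = (K'⊕ipad) ∥ m = 72 36 36 ∥ d4 e5 f7 b4.
Inner hash: sum = 114+54+54+212+229+247+180 = 1090; mod 256 = 66 → 42.
Outer input = (K'⊕opad) ∥ inner = 18 5c 5c ∥ 42.
Outer hash (tag): sum = 24+92+92+66 = 274; mod 256 = 18 → 12.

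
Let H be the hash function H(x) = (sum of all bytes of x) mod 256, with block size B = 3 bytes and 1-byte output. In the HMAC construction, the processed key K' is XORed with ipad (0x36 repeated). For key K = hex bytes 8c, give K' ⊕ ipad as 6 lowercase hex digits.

Key hex bytes 8c is 1 byte ≤ B = 3; zero-pad to 3 bytes: K' = 8c 00 00.
XOR each byte with 0x36: 8c⊕36=ba, 00⊕36=36, 00⊕36=36.

ba3636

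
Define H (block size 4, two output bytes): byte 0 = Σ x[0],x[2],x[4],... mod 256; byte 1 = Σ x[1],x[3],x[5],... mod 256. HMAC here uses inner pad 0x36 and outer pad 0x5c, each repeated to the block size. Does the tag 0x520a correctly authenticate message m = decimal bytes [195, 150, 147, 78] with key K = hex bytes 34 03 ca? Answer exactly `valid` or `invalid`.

Key hex bytes 34 03 ca is 3 bytes ≤ B = 4; zero-pad to 4 bytes: K' = 34 03 ca 00.
K' ⊕ ipad = 02 35 fc 36; K' ⊕ opad = 68 5f 96 5c.
Inner hash: even-index sum = 596 mod 256 = 84; odd-index sum = 335 mod 256 = 79 → 54 4f.
Outer hash (recomputed tag): even-index sum = 338 mod 256 = 82; odd-index sum = 266 mod 256 = 10 → 52 0a.
Recomputed tag = 520a; claimed = 520a → match.

valid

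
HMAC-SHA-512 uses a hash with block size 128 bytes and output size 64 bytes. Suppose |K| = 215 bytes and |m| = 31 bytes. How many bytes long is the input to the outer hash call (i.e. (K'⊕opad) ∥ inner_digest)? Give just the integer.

Key is 215 > 128 bytes, so it is hashed to 64 bytes then zero-padded to 128: |K'| = 128.
Outer input = (K'⊕opad) ∥ H(inner) → 128 + 64 = 192 bytes.

192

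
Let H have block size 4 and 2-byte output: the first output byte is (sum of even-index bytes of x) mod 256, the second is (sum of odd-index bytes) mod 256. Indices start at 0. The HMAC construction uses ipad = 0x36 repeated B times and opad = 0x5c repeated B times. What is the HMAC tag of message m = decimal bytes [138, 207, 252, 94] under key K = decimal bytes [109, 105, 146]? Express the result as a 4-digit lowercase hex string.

Key decimal bytes [109, 105, 146] = 6d 69 92 is 3 bytes ≤ B = 4; zero-pad to 4 bytes: K' = 6d 69 92 00.
K' ⊕ ipad = 5b 5f a4 36.  K' ⊕ opad = 31 35 ce 5c.
Inner input = (K'⊕ipad) ∥ m = 5b 5f a4 36 ∥ 8a cf fc 5e.
Inner hash: even-index sum = 645 mod 256 = 133; odd-index sum = 450 mod 256 = 194 → 85 c2.
Outer input = (K'⊕opad) ∥ inner = 31 35 ce 5c ∥ 85 c2.
Outer hash (tag): even-index sum = 388 mod 256 = 132; odd-index sum = 339 mod 256 = 83 → 84 53.

8453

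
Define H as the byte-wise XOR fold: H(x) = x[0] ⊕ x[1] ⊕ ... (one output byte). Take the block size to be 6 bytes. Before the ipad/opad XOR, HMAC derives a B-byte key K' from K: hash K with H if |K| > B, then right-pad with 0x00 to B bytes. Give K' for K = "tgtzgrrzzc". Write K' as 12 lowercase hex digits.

190000000000

|K| = 10 > B = 6, so first hash the key.
H(K): XOR 74⊕67⊕74⊕7a⊕67⊕72⊕72⊕7a⊕7a⊕63 = 19.
Zero-pad H(K) = 19 to 6 bytes: K' = 19 00 00 00 00 00.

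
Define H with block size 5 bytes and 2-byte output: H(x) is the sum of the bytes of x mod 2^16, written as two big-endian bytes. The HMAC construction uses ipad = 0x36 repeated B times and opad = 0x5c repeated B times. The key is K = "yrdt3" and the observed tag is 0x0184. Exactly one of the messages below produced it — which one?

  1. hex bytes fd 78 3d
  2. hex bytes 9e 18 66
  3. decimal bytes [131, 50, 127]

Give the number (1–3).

Key "yrdt3" = 79 72 64 74 33 is exactly B = 5 bytes: K' = 79 72 64 74 33.
K' ⊕ ipad = 4f 44 52 42 05; K' ⊕ opad = 25 2e 38 28 6f.
m1: inner = H(4f 44 52 42 05 fd 78 3d) = 02 de; tag = H(25 2e 38 28 6f 02 de) = 0202
m2: inner = H(4f 44 52 42 05 9e 18 66) = 02 48; tag = H(25 2e 38 28 6f 02 48) = 016c
m3: inner = H(4f 44 52 42 05 83 32 7f) = 02 60; tag = H(25 2e 38 28 6f 02 60) = 0184 ← matches

3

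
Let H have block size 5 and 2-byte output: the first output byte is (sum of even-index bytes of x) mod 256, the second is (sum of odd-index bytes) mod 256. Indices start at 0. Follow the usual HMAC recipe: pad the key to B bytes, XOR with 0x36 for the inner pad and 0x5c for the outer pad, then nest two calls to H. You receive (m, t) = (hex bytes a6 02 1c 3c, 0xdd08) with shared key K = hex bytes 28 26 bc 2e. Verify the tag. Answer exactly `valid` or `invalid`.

invalid

Key hex bytes 28 26 bc 2e is 4 bytes ≤ B = 5; zero-pad to 5 bytes: K' = 28 26 bc 2e 00.
K' ⊕ ipad = 1e 10 8a 18 36; K' ⊕ opad = 74 7a e0 72 5c.
Inner hash: even-index sum = 284 mod 256 = 28; odd-index sum = 234 mod 256 = 234 → 1c ea.
Outer hash (recomputed tag): even-index sum = 666 mod 256 = 154; odd-index sum = 264 mod 256 = 8 → 9a 08.
Recomputed tag = 9a08; claimed = dd08 → mismatch.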